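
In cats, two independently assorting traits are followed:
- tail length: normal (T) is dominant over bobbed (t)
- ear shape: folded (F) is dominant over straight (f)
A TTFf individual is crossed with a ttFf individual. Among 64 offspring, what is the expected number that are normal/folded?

Dihybrid cross TTFf × ttFf — consider each gene separately:
tail length: TT × tt → 4 Tt → 4 T_ (out of 4)
ear shape: Ff × Ff → 1 FF, 2 Ff, 1 ff → 3 F_ : 1 ff (out of 4)
Combine (counts out of 4 × 4 = 16): normal/folded (T_F_) = 4×3 = 12; normal/straight (T_ff) = 4×1 = 4
Phenotype counts (out of 16): 12 normal/folded, 4 normal/straight
normal/folded: 12 out of 16 → fraction 3/4
Expected count = 3/4 × 64 = 48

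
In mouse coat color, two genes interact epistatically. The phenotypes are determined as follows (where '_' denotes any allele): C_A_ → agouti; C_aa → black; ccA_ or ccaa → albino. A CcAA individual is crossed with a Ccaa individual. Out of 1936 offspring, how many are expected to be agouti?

Cross: CcAA × Ccaa — consider each gene separately:
C gene: Cc × Cc → 1 CC, 2 Cc, 1 cc → 3 C_ : 1 cc (out of 4)
A gene: AA × aa → 4 Aa → 4 A_ (out of 4)
Genotype classes (out of 4 × 4 = 16): C_A_ = 3×4 = 12; ccA_ = 1×4 = 4
Apply the phenotype rules: C_A_ (12) → agouti; ccA_ (4) → albino
Phenotype counts (out of 16): 12 agouti, 4 albino
agouti: 12 out of 16 → fraction 3/4
Expected count = 3/4 × 1936 = 1452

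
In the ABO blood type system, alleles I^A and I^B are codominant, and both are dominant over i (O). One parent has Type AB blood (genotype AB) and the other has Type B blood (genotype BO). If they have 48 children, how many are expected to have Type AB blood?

Cross: AB × BO
Possible offspring genotypes: 1 AB, 1 AO, 1 BB, 1 BO
Blood type counts: 1 Type AB, 1 Type A, 2 Type B
Probability of Type AB: 1/4
Expected count = 1/4 × 48 = 12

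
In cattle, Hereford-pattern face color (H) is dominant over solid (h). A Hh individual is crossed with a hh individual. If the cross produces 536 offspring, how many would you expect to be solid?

Punnett square for Hh × hh:
Offspring genotypes: 2 Hh, 2 hh
Hereford-pattern: 2, solid: 2
solid: 2 out of 4 → fraction 1/2
Expected count = 1/2 × 536 = 268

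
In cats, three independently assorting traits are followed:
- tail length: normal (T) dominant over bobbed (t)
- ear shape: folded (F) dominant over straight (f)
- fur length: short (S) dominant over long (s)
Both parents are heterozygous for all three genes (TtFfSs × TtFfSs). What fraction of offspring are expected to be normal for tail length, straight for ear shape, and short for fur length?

Trihybrid cross: TtFfSs × TtFfSs
Each trait segregates independently with a 3:1 phenotypic ratio, so each gene contributes 3/4 (dominant) or 1/4 (recessive).
Target: normal (tail length), straight (ear shape), short (fur length)
Probability = product of independent per-trait probabilities
= 3/4 × 1/4 × 3/4 = 9/64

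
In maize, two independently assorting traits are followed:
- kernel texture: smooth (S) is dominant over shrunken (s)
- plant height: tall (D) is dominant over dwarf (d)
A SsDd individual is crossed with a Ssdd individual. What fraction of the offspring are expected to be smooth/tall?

Dihybrid cross SsDd × Ssdd — consider each gene separately:
kernel texture: Ss × Ss → 1 SS, 2 Ss, 1 ss → 3 S_ : 1 ss (out of 4)
plant height: Dd × dd → 2 Dd, 2 dd → 2 D_ : 2 dd (out of 4)
Combine (counts out of 4 × 4 = 16): smooth/tall (S_D_) = 3×2 = 6; smooth/dwarf (S_dd) = 3×2 = 6; shrunken/tall (ssD_) = 1×2 = 2; shrunken/dwarf (ssdd) = 1×2 = 2
Phenotype counts (out of 16): 6 smooth/tall, 6 smooth/dwarf, 2 shrunken/tall, 2 shrunken/dwarf
smooth/tall: 6 out of 16
Probability: 6/16 = 3/8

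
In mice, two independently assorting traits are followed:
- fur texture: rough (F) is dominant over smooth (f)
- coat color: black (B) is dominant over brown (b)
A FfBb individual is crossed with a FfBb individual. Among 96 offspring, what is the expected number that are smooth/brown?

Dihybrid cross FfBb × FfBb — consider each gene separately:
fur texture: Ff × Ff → 1 FF, 2 Ff, 1 ff → 3 F_ : 1 ff (out of 4)
coat color: Bb × Bb → 1 BB, 2 Bb, 1 bb → 3 B_ : 1 bb (out of 4)
Combine (counts out of 4 × 4 = 16): rough/black (F_B_) = 3×3 = 9; rough/brown (F_bb) = 3×1 = 3; smooth/black (ffB_) = 1×3 = 3; smooth/brown (ffbb) = 1×1 = 1
Phenotype counts (out of 16): 9 rough/black, 3 rough/brown, 3 smooth/black, 1 smooth/brown
smooth/brown: 1 out of 16 → fraction 1/16
Expected count = 1/16 × 96 = 6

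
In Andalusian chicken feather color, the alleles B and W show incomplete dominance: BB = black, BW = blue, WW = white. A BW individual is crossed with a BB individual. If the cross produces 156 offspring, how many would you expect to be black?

Punnett square for BW × BB:
Offspring genotypes: 2 BB, 2 BW
Phenotype counts: 2 black, 2 blue
black: 2 out of 4 → fraction 1/2
Expected count = 1/2 × 156 = 78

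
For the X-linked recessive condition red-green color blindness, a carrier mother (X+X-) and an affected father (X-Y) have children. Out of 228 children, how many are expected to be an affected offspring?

Cross: X+X- × X-Y
Offspring: 1 X+X-, 1 X+Y, 1 X-X-, 1 X-Y
Probability of an affected offspring: 2/4 = 1/2
Expected count = 1/2 × 228 = 114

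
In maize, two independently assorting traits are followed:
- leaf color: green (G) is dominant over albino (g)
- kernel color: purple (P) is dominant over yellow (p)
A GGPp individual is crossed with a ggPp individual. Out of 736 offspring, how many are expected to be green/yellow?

Dihybrid cross GGPp × ggPp — consider each gene separately:
leaf color: GG × gg → 4 Gg → 4 G_ (out of 4)
kernel color: Pp × Pp → 1 PP, 2 Pp, 1 pp → 3 P_ : 1 pp (out of 4)
Combine (counts out of 4 × 4 = 16): green/purple (G_P_) = 4×3 = 12; green/yellow (G_pp) = 4×1 = 4
Phenotype counts (out of 16): 12 green/purple, 4 green/yellow
green/yellow: 4 out of 16 → fraction 1/4
Expected count = 1/4 × 736 = 184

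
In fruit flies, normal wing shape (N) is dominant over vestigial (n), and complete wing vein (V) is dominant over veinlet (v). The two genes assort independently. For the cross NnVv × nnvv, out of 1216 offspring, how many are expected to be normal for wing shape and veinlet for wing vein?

Dihybrid cross NnVv × nnvv — consider each gene separately:
wing shape: Nn × nn → 2 Nn, 2 nn → 2 N_ : 2 nn (out of 4)
wing vein: Vv × vv → 2 Vv, 2 vv → 2 V_ : 2 vv (out of 4)
Looking for: normal (N_) and veinlet (vv)
P(normal) = 2/4, P(veinlet) = 2/4
P(both) = 2/4 × 2/4 = 4/16 = 1/4
Expected count = 1/4 × 1216 = 304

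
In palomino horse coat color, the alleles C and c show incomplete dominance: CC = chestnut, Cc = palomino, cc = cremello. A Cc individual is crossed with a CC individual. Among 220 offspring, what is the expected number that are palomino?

Punnett square for Cc × CC:
Offspring genotypes: 2 CC, 2 Cc
Phenotype counts: 2 chestnut, 2 palomino
palomino: 2 out of 4 → fraction 1/2
Expected count = 1/2 × 220 = 110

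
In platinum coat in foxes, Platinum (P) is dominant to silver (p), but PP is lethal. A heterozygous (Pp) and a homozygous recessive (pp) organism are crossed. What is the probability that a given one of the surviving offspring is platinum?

Cross: Pp × pp
Punnett square offspring (before lethality): 2 Pp, 2 pp
No PP offspring are produced in this cross.
platinum: 2 out of 4
Probability: 2/4 = 1/2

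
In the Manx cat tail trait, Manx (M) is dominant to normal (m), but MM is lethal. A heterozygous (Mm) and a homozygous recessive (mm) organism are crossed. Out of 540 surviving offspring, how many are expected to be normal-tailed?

Cross: Mm × mm
Punnett square offspring (before lethality): 2 Mm, 2 mm
No MM offspring are produced in this cross.
normal-tailed: 2 out of 4 → fraction 1/2
Expected count = 1/2 × 540 = 270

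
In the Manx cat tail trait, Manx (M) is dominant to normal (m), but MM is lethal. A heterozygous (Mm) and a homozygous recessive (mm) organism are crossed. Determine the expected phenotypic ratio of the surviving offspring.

Cross: Mm × mm
Punnett square offspring (before lethality): 2 Mm, 2 mm
No MM offspring are produced in this cross.
Ratio: 1 Manx (tailless) : 1 normal-tailed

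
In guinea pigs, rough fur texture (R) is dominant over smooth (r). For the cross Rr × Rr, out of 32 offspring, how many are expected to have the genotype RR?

Punnett square for Rr × Rr:
Offspring genotypes: 1 RR, 2 Rr, 1 rr
Total offspring: 4
Count with target: 1
Probability: 1/4
Expected count = 1/4 × 32 = 8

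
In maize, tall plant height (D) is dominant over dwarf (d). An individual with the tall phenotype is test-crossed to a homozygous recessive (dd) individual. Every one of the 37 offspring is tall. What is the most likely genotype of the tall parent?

Test cross: ? × dd
All offspring are tall.
If the unknown parent were heterozygous (Dd), about half of 37 offspring would be dwarf; none are. The unknown parent is most likely homozygous dominant (DD).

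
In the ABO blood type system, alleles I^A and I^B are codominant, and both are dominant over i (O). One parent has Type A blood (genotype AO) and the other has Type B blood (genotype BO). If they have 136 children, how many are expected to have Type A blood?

Cross: AO × BO
Possible offspring genotypes: 1 AB, 1 AO, 1 BO, 1 OO
Blood type counts: 1 Type AB, 1 Type A, 1 Type B, 1 Type O
Probability of Type A: 1/4
Expected count = 1/4 × 136 = 34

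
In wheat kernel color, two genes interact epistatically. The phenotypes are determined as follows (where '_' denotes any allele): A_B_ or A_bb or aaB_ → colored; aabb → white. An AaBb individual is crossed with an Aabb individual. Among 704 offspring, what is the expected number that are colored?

Cross: AaBb × Aabb — consider each gene separately:
A gene: Aa × Aa → 1 AA, 2 Aa, 1 aa → 3 A_ : 1 aa (out of 4)
B gene: Bb × bb → 2 Bb, 2 bb → 2 B_ : 2 bb (out of 4)
Genotype classes (out of 4 × 4 = 16): A_B_ = 3×2 = 6; A_bb = 3×2 = 6; aaB_ = 1×2 = 2; aabb = 1×2 = 2
Apply the phenotype rules: A_B_ (6) + A_bb (6) + aaB_ (2) → colored; aabb (2) → white
Phenotype counts (out of 16): 14 colored, 2 white
colored: 14 out of 16 → fraction 7/8
Expected count = 7/8 × 704 = 616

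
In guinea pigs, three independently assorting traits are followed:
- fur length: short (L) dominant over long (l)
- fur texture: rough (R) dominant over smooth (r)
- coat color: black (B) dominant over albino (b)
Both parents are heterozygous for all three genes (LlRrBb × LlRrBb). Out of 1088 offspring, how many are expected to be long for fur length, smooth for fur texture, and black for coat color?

Trihybrid cross: LlRrBb × LlRrBb
Each trait segregates independently with a 3:1 phenotypic ratio, so each gene contributes 3/4 (dominant) or 1/4 (recessive).
Target: long (fur length), smooth (fur texture), black (coat color)
Probability = product of independent per-trait probabilities
= 1/4 × 1/4 × 3/4 = 3/64
Expected count = 3/64 × 1088 = 51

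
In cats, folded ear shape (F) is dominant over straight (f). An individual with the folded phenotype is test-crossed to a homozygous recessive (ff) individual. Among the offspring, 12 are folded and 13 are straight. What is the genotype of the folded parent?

Test cross: ? × ff
Offspring: 12 folded, 13 straight — approximately 1:1.
A 1:1 ratio in a test cross indicates the unknown parent is heterozygous (Ff).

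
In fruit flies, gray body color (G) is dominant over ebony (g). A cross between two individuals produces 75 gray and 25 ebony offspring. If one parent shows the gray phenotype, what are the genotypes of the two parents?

Observed offspring: 75 gray, 25 ebony
The observed ratio simplifies to 3:1. Ebony (gg) offspring appear, so each parent must contribute one g allele. The parent stated to show gray carries G, so it is Gg. The other parent is then either Gg or gg: Gg × gg would give a 1:1 split, whereas Gg × Gg gives 3:1 — matching the data. So both parents are heterozygous (Gg × Gg).
Parent genotypes: Gg × Gg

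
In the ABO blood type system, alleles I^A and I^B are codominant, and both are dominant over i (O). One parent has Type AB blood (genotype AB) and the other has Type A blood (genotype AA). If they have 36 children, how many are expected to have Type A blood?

Cross: AB × AA
Possible offspring genotypes: 2 AA, 2 AB
Blood type counts: 2 Type A, 2 Type AB
Probability of Type A: 2/4 = 1/2
Expected count = 1/2 × 36 = 18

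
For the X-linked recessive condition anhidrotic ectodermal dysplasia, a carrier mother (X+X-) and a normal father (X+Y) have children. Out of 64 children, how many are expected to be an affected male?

Cross: X+X- × X+Y
Offspring: 1 X+X+, 1 X+Y, 1 X+X-, 1 X-Y
Probability of an affected male: 1/4
Expected count = 1/4 × 64 = 16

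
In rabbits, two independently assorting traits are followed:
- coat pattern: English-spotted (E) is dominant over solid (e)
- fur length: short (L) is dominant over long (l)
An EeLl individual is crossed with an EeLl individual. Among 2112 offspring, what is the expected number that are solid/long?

Dihybrid cross EeLl × EeLl — consider each gene separately:
coat pattern: Ee × Ee → 1 EE, 2 Ee, 1 ee → 3 E_ : 1 ee (out of 4)
fur length: Ll × Ll → 1 LL, 2 Ll, 1 ll → 3 L_ : 1 ll (out of 4)
Combine (counts out of 4 × 4 = 16): English-spotted/short (E_L_) = 3×3 = 9; English-spotted/long (E_ll) = 3×1 = 3; solid/short (eeL_) = 1×3 = 3; solid/long (eell) = 1×1 = 1
Phenotype counts (out of 16): 9 English-spotted/short, 3 English-spotted/long, 3 solid/short, 1 solid/long
solid/long: 1 out of 16 → fraction 1/16
Expected count = 1/16 × 2112 = 132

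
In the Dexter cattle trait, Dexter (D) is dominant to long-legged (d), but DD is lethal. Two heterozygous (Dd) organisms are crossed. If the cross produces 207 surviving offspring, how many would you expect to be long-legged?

Cross: Dd × Dd
Punnett square offspring (before lethality): 1 DD, 2 Dd, 1 dd
The DD genotype is lethal (embryos die); surviving offspring: 2 Dd, 1 dd
long-legged: 1 out of 3 → fraction 1/3
Expected count = 1/3 × 207 = 69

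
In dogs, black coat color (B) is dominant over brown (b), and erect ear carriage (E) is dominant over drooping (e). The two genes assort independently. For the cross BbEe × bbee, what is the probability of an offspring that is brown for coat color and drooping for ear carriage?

Dihybrid cross BbEe × bbee — consider each gene separately:
coat color: Bb × bb → 2 Bb, 2 bb → 2 B_ : 2 bb (out of 4)
ear carriage: Ee × ee → 2 Ee, 2 ee → 2 E_ : 2 ee (out of 4)
Looking for: brown (bb) and drooping (ee)
P(brown) = 2/4, P(drooping) = 2/4
P(both) = 2/4 × 2/4 = 4/16 = 1/4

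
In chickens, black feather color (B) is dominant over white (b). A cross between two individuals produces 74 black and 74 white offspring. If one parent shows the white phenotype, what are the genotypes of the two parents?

Observed offspring: 74 black, 74 white
The observed ratio simplifies to 1:1. One parent shows white, so its genotype must be bb. A 1:1 offspring split requires the other parent to be heterozygous (Bb).
Parent genotypes: bb × Bb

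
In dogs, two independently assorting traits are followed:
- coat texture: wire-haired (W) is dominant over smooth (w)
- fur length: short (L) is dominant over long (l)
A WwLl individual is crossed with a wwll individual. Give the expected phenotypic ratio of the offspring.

Dihybrid cross WwLl × wwll — consider each gene separately:
coat texture: Ww × ww → 2 Ww, 2 ww → 2 W_ : 2 ww (out of 4)
fur length: Ll × ll → 2 Ll, 2 ll → 2 L_ : 2 ll (out of 4)
Combine (counts out of 4 × 4 = 16): wire-haired/short (W_L_) = 2×2 = 4; wire-haired/long (W_ll) = 2×2 = 4; smooth/short (wwL_) = 2×2 = 4; smooth/long (wwll) = 2×2 = 4
Phenotype counts (out of 16): 4 wire-haired/short, 4 wire-haired/long, 4 smooth/short, 4 smooth/long
Ratio: 1 wire-haired/short : 1 wire-haired/long : 1 smooth/short : 1 smooth/long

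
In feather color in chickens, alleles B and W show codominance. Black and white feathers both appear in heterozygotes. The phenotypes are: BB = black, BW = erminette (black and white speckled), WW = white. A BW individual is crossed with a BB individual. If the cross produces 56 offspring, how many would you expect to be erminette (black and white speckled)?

Punnett square for BW × BB:
Offspring genotypes: 2 BB, 2 BW
Phenotype counts: 2 black, 2 erminette (black and white speckled)
erminette (black and white speckled): 2 out of 4 → fraction 1/2
Expected count = 1/2 × 56 = 28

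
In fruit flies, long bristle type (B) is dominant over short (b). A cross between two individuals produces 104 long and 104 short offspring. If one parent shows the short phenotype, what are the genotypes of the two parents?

Observed offspring: 104 long, 104 short
The observed ratio simplifies to 1:1. One parent shows short, so its genotype must be bb. A 1:1 offspring split requires the other parent to be heterozygous (Bb).
Parent genotypes: bb × Bb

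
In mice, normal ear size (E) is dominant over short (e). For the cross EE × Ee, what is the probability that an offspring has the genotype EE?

Punnett square for EE × Ee:
Offspring genotypes: 2 EE, 2 Ee
Total offspring: 4
Count with target: 2
Probability: 2/4 = 1/2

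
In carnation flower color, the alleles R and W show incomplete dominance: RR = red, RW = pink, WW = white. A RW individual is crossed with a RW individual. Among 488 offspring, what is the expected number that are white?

Punnett square for RW × RW:
Offspring genotypes: 1 RR, 2 RW, 1 WW
Phenotype counts: 1 red, 2 pink, 1 white
white: 1 out of 4 → fraction 1/4
Expected count = 1/4 × 488 = 122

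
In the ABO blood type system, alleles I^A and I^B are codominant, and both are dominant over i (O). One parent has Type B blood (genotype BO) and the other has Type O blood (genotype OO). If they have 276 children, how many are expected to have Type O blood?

Cross: BO × OO
Possible offspring genotypes: 2 BO, 2 OO
Blood type counts: 2 Type B, 2 Type O
Probability of Type O: 2/4 = 1/2
Expected count = 1/2 × 276 = 138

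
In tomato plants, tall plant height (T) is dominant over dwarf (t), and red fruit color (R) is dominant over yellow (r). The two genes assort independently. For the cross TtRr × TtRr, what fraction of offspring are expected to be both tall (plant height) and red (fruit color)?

Dihybrid cross TtRr × TtRr — consider each gene separately:
plant height: Tt × Tt → 1 TT, 2 Tt, 1 tt → 3 T_ : 1 tt (out of 4)
fruit color: Rr × Rr → 1 RR, 2 Rr, 1 rr → 3 R_ : 1 rr (out of 4)
Looking for: tall (T_) and red (R_)
P(tall) = 3/4, P(red) = 3/4
P(both) = 3/4 × 3/4 = 9/16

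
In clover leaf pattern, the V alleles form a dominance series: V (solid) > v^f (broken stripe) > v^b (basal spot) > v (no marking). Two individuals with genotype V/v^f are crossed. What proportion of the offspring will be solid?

Cross: V/v^f × V/v^f
Allele dominance: V > v^f > v^b > v
Offspring genotypes: 1 V/V, 2 V/v^f, 1 v^f/v^f
Phenotype counts: 3 solid, 1 broken stripe
solid: 3 out of 4
Probability: 3/4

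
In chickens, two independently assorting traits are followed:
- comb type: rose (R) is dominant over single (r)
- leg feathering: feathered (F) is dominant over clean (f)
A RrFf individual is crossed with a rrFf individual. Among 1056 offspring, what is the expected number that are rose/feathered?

Dihybrid cross RrFf × rrFf — consider each gene separately:
comb type: Rr × rr → 2 Rr, 2 rr → 2 R_ : 2 rr (out of 4)
leg feathering: Ff × Ff → 1 FF, 2 Ff, 1 ff → 3 F_ : 1 ff (out of 4)
Combine (counts out of 4 × 4 = 16): rose/feathered (R_F_) = 2×3 = 6; rose/clean (R_ff) = 2×1 = 2; single/feathered (rrF_) = 2×3 = 6; single/clean (rrff) = 2×1 = 2
Phenotype counts (out of 16): 6 rose/feathered, 2 rose/clean, 6 single/feathered, 2 single/clean
rose/feathered: 6 out of 16 → fraction 3/8
Expected count = 3/8 × 1056 = 396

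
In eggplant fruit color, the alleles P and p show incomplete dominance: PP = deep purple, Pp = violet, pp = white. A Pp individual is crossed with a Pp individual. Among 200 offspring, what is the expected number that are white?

Punnett square for Pp × Pp:
Offspring genotypes: 1 PP, 2 Pp, 1 pp
Phenotype counts: 1 deep purple, 2 violet, 1 white
white: 1 out of 4 → fraction 1/4
Expected count = 1/4 × 200 = 50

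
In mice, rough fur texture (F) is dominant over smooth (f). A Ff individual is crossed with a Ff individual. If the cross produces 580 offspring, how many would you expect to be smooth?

Punnett square for Ff × Ff:
Offspring genotypes: 1 FF, 2 Ff, 1 ff
rough: 3, smooth: 1
smooth: 1 out of 4 → fraction 1/4
Expected count = 1/4 × 580 = 145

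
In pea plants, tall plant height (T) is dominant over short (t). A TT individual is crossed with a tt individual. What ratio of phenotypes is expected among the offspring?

Punnett square for TT × tt:
Offspring genotypes: 4 Tt
tall: 4, short: 0
Ratio: all tall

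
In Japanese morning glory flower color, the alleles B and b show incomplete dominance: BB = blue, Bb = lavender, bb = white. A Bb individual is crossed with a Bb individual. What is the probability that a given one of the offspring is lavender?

Punnett square for Bb × Bb:
Offspring genotypes: 1 BB, 2 Bb, 1 bb
Phenotype counts: 1 blue, 2 lavender, 1 white
lavender: 2 out of 4
Probability: 2/4 = 1/2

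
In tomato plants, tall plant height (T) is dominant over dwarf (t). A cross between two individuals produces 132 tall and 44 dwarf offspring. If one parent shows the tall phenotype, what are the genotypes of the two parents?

Observed offspring: 132 tall, 44 dwarf
The observed ratio simplifies to 3:1. Dwarf (tt) offspring appear, so each parent must contribute one t allele. The parent stated to show tall carries T, so it is Tt. The other parent is then either Tt or tt: Tt × tt would give a 1:1 split, whereas Tt × Tt gives 3:1 — matching the data. So both parents are heterozygous (Tt × Tt).
Parent genotypes: Tt × Tt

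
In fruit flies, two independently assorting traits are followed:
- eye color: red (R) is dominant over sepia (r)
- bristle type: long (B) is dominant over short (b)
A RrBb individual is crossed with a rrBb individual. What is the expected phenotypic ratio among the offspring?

Dihybrid cross RrBb × rrBb — consider each gene separately:
eye color: Rr × rr → 2 Rr, 2 rr → 2 R_ : 2 rr (out of 4)
bristle type: Bb × Bb → 1 BB, 2 Bb, 1 bb → 3 B_ : 1 bb (out of 4)
Combine (counts out of 4 × 4 = 16): red/long (R_B_) = 2×3 = 6; red/short (R_bb) = 2×1 = 2; sepia/long (rrB_) = 2×3 = 6; sepia/short (rrbb) = 2×1 = 2
Phenotype counts (out of 16): 6 red/long, 2 red/short, 6 sepia/long, 2 sepia/short
Ratio: 3 red/long : 1 red/short : 3 sepia/long : 1 sepia/short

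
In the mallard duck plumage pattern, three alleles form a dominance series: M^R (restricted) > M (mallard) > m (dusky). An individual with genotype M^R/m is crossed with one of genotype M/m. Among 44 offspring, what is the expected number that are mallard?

Cross: M^R/m × M/m
Allele dominance: M^R > M > m
Offspring genotypes: 1 M^R/M, 1 M^R/m, 1 M/m, 1 m/m
Phenotype counts: 2 restricted, 1 mallard, 1 dusky
mallard: 1 out of 4 → fraction 1/4
Expected count = 1/4 × 44 = 11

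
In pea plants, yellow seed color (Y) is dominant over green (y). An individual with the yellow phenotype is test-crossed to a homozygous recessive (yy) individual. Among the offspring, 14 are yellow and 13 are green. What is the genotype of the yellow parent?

Test cross: ? × yy
Offspring: 14 yellow, 13 green — approximately 1:1.
A 1:1 ratio in a test cross indicates the unknown parent is heterozygous (Yy).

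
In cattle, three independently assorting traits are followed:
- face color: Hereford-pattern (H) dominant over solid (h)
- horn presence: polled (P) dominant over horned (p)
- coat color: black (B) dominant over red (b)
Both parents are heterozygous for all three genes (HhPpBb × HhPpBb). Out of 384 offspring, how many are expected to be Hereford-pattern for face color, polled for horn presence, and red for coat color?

Trihybrid cross: HhPpBb × HhPpBb
Each trait segregates independently with a 3:1 phenotypic ratio, so each gene contributes 3/4 (dominant) or 1/4 (recessive).
Target: Hereford-pattern (face color), polled (horn presence), red (coat color)
Probability = product of independent per-trait probabilities
= 3/4 × 3/4 × 1/4 = 9/64
Expected count = 9/64 × 384 = 54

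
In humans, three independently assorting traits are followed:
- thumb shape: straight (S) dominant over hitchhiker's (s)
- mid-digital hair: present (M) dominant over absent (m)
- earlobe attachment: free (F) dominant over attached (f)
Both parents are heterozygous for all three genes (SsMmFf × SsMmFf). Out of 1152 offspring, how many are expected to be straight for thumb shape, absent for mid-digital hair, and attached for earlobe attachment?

Trihybrid cross: SsMmFf × SsMmFf
Each trait segregates independently with a 3:1 phenotypic ratio, so each gene contributes 3/4 (dominant) or 1/4 (recessive).
Target: straight (thumb shape), absent (mid-digital hair), attached (earlobe attachment)
Probability = product of independent per-trait probabilities
= 3/4 × 1/4 × 1/4 = 3/64
Expected count = 3/64 × 1152 = 54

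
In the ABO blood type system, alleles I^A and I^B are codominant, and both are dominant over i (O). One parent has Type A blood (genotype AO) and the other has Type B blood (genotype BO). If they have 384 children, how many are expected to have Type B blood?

Cross: AO × BO
Possible offspring genotypes: 1 AB, 1 AO, 1 BO, 1 OO
Blood type counts: 1 Type AB, 1 Type A, 1 Type B, 1 Type O
Probability of Type B: 1/4
Expected count = 1/4 × 384 = 96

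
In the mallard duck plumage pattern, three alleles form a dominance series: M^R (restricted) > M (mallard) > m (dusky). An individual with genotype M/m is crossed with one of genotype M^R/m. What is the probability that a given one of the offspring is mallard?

Cross: M/m × M^R/m
Allele dominance: M^R > M > m
Offspring genotypes: 1 M^R/M, 1 M/m, 1 M^R/m, 1 m/m
Phenotype counts: 2 restricted, 1 mallard, 1 dusky
mallard: 1 out of 4
Probability: 1/4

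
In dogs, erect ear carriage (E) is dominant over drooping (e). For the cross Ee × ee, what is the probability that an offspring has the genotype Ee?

Punnett square for Ee × ee:
Offspring genotypes: 2 Ee, 2 ee
Total offspring: 4
Count with target: 2
Probability: 2/4 = 1/2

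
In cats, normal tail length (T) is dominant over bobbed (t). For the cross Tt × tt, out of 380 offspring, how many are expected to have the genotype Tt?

Punnett square for Tt × tt:
Offspring genotypes: 2 Tt, 2 tt
Total offspring: 4
Count with target: 2
Probability: 2/4 = 1/2
Expected count = 1/2 × 380 = 190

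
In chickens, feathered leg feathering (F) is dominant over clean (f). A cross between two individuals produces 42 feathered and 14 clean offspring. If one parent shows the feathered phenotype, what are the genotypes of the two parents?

Observed offspring: 42 feathered, 14 clean
The observed ratio simplifies to 3:1. Clean (ff) offspring appear, so each parent must contribute one f allele. The parent stated to show feathered carries F, so it is Ff. The other parent is then either Ff or ff: Ff × ff would give a 1:1 split, whereas Ff × Ff gives 3:1 — matching the data. So both parents are heterozygous (Ff × Ff).
Parent genotypes: Ff × Ff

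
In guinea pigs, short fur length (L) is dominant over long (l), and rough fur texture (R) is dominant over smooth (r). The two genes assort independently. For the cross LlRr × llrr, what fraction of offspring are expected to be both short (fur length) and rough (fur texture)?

Dihybrid cross LlRr × llrr — consider each gene separately:
fur length: Ll × ll → 2 Ll, 2 ll → 2 L_ : 2 ll (out of 4)
fur texture: Rr × rr → 2 Rr, 2 rr → 2 R_ : 2 rr (out of 4)
Looking for: short (L_) and rough (R_)
P(short) = 2/4, P(rough) = 2/4
P(both) = 2/4 × 2/4 = 4/16 = 1/4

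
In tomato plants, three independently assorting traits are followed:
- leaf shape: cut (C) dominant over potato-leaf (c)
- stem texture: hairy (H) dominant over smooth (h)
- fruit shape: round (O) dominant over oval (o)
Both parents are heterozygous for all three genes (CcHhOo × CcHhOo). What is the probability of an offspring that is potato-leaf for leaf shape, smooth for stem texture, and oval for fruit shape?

Trihybrid cross: CcHhOo × CcHhOo
Each trait segregates independently with a 3:1 phenotypic ratio, so each gene contributes 3/4 (dominant) or 1/4 (recessive).
Target: potato-leaf (leaf shape), smooth (stem texture), oval (fruit shape)
Probability = product of independent per-trait probabilities
= 1/4 × 1/4 × 1/4 = 1/64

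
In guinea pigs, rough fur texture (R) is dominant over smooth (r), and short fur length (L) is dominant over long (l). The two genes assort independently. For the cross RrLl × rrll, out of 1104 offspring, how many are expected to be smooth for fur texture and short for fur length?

Dihybrid cross RrLl × rrll — consider each gene separately:
fur texture: Rr × rr → 2 Rr, 2 rr → 2 R_ : 2 rr (out of 4)
fur length: Ll × ll → 2 Ll, 2 ll → 2 L_ : 2 ll (out of 4)
Looking for: smooth (rr) and short (L_)
P(smooth) = 2/4, P(short) = 2/4
P(both) = 2/4 × 2/4 = 4/16 = 1/4
Expected count = 1/4 × 1104 = 276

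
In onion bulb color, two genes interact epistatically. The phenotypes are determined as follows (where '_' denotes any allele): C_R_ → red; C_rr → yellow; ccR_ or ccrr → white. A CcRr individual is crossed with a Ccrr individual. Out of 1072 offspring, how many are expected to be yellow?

Cross: CcRr × Ccrr — consider each gene separately:
C gene: Cc × Cc → 1 CC, 2 Cc, 1 cc → 3 C_ : 1 cc (out of 4)
R gene: Rr × rr → 2 Rr, 2 rr → 2 R_ : 2 rr (out of 4)
Genotype classes (out of 4 × 4 = 16): C_R_ = 3×2 = 6; C_rr = 3×2 = 6; ccR_ = 1×2 = 2; ccrr = 1×2 = 2
Apply the phenotype rules: C_R_ (6) → red; C_rr (6) → yellow; ccR_ (2) + ccrr (2) → white
Phenotype counts (out of 16): 6 red, 6 yellow, 4 white
yellow: 6 out of 16 → fraction 3/8
Expected count = 3/8 × 1072 = 402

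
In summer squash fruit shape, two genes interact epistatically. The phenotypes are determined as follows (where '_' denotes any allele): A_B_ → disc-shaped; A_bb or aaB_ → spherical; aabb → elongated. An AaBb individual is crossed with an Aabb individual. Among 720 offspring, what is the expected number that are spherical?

Cross: AaBb × Aabb — consider each gene separately:
A gene: Aa × Aa → 1 AA, 2 Aa, 1 aa → 3 A_ : 1 aa (out of 4)
B gene: Bb × bb → 2 Bb, 2 bb → 2 B_ : 2 bb (out of 4)
Genotype classes (out of 4 × 4 = 16): A_B_ = 3×2 = 6; A_bb = 3×2 = 6; aaB_ = 1×2 = 2; aabb = 1×2 = 2
Apply the phenotype rules: A_B_ (6) → disc-shaped; A_bb (6) + aaB_ (2) → spherical; aabb (2) → elongated
Phenotype counts (out of 16): 6 disc-shaped, 8 spherical, 2 elongated
spherical: 8 out of 16 → fraction 1/2
Expected count = 1/2 × 720 = 360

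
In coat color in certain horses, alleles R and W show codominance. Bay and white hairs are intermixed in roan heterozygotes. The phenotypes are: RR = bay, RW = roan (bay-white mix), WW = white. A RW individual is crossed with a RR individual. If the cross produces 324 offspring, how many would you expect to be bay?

Punnett square for RW × RR:
Offspring genotypes: 2 RR, 2 RW
Phenotype counts: 2 bay, 2 roan (bay-white mix)
bay: 2 out of 4 → fraction 1/2
Expected count = 1/2 × 324 = 162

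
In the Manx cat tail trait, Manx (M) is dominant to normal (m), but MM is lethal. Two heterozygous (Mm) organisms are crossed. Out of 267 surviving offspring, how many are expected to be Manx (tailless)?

Cross: Mm × Mm
Punnett square offspring (before lethality): 1 MM, 2 Mm, 1 mm
The MM genotype is lethal (embryos die); surviving offspring: 2 Mm, 1 mm
Manx (tailless): 2 out of 3 → fraction 2/3
Expected count = 2/3 × 267 = 178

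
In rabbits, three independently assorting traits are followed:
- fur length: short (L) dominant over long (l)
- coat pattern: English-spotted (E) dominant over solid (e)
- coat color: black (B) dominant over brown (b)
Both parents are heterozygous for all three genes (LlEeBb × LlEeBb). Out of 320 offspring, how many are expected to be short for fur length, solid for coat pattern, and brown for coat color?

Trihybrid cross: LlEeBb × LlEeBb
Each trait segregates independently with a 3:1 phenotypic ratio, so each gene contributes 3/4 (dominant) or 1/4 (recessive).
Target: short (fur length), solid (coat pattern), brown (coat color)
Probability = product of independent per-trait probabilities
= 3/4 × 1/4 × 1/4 = 3/64
Expected count = 3/64 × 320 = 15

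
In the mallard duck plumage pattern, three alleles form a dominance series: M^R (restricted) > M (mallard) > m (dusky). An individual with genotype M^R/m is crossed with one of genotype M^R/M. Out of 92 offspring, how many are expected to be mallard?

Cross: M^R/m × M^R/M
Allele dominance: M^R > M > m
Offspring genotypes: 1 M^R/M^R, 1 M^R/M, 1 M^R/m, 1 M/m
Phenotype counts: 3 restricted, 1 mallard
mallard: 1 out of 4 → fraction 1/4
Expected count = 1/4 × 92 = 23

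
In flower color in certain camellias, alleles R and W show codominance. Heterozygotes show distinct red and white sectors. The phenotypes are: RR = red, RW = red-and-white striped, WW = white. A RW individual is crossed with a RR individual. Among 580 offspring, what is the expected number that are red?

Punnett square for RW × RR:
Offspring genotypes: 2 RR, 2 RW
Phenotype counts: 2 red, 2 red-and-white striped
red: 2 out of 4 → fraction 1/2
Expected count = 1/2 × 580 = 290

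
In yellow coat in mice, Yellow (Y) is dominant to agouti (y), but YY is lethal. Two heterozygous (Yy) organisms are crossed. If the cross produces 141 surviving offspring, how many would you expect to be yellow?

Cross: Yy × Yy
Punnett square offspring (before lethality): 1 YY, 2 Yy, 1 yy
The YY genotype is lethal (embryos die); surviving offspring: 2 Yy, 1 yy
yellow: 2 out of 3 → fraction 2/3
Expected count = 2/3 × 141 = 94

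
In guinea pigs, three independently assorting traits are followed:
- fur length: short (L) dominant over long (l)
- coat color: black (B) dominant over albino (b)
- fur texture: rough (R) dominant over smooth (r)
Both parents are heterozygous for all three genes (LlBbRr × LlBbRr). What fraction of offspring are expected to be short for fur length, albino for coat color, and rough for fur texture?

Trihybrid cross: LlBbRr × LlBbRr
Each trait segregates independently with a 3:1 phenotypic ratio, so each gene contributes 3/4 (dominant) or 1/4 (recessive).
Target: short (fur length), albino (coat color), rough (fur texture)
Probability = product of independent per-trait probabilities
= 3/4 × 1/4 × 3/4 = 9/64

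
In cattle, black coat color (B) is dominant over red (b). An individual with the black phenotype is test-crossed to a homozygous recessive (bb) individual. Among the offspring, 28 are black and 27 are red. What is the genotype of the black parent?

Test cross: ? × bb
Offspring: 28 black, 27 red — approximately 1:1.
A 1:1 ratio in a test cross indicates the unknown parent is heterozygous (Bb).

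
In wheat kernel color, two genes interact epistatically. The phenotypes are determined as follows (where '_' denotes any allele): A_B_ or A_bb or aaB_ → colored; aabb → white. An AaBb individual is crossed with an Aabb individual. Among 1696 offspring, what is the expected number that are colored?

Cross: AaBb × Aabb — consider each gene separately:
A gene: Aa × Aa → 1 AA, 2 Aa, 1 aa → 3 A_ : 1 aa (out of 4)
B gene: Bb × bb → 2 Bb, 2 bb → 2 B_ : 2 bb (out of 4)
Genotype classes (out of 4 × 4 = 16): A_B_ = 3×2 = 6; A_bb = 3×2 = 6; aaB_ = 1×2 = 2; aabb = 1×2 = 2
Apply the phenotype rules: A_B_ (6) + A_bb (6) + aaB_ (2) → colored; aabb (2) → white
Phenotype counts (out of 16): 14 colored, 2 white
colored: 14 out of 16 → fraction 7/8
Expected count = 7/8 × 1696 = 1484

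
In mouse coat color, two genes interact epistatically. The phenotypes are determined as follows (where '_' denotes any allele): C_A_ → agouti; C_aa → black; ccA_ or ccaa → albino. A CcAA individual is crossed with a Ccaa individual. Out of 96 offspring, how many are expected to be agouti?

Cross: CcAA × Ccaa — consider each gene separately:
C gene: Cc × Cc → 1 CC, 2 Cc, 1 cc → 3 C_ : 1 cc (out of 4)
A gene: AA × aa → 4 Aa → 4 A_ (out of 4)
Genotype classes (out of 4 × 4 = 16): C_A_ = 3×4 = 12; ccA_ = 1×4 = 4
Apply the phenotype rules: C_A_ (12) → agouti; ccA_ (4) → albino
Phenotype counts (out of 16): 12 agouti, 4 albino
agouti: 12 out of 16 → fraction 3/4
Expected count = 3/4 × 96 = 72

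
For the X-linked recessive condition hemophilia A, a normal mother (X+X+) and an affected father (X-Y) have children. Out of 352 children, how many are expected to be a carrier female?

Cross: X+X+ × X-Y
Offspring: 2 X+X-, 2 X+Y
Probability of a carrier female: 2/4 = 1/2
Expected count = 1/2 × 352 = 176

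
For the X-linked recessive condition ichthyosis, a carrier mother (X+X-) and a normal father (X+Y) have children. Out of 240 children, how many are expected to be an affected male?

Cross: X+X- × X+Y
Offspring: 1 X+X+, 1 X+Y, 1 X+X-, 1 X-Y
Probability of an affected male: 1/4
Expected count = 1/4 × 240 = 60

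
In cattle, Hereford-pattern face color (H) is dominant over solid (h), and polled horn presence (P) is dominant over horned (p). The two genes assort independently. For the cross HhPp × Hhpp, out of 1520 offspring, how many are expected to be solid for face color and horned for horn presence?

Dihybrid cross HhPp × Hhpp — consider each gene separately:
face color: Hh × Hh → 1 HH, 2 Hh, 1 hh → 3 H_ : 1 hh (out of 4)
horn presence: Pp × pp → 2 Pp, 2 pp → 2 P_ : 2 pp (out of 4)
Looking for: solid (hh) and horned (pp)
P(solid) = 1/4, P(horned) = 2/4
P(both) = 1/4 × 2/4 = 2/16 = 1/8
Expected count = 1/8 × 1520 = 190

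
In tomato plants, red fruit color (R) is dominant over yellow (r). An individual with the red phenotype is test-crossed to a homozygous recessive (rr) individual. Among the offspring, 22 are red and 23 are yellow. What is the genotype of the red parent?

Test cross: ? × rr
Offspring: 22 red, 23 yellow — approximately 1:1.
A 1:1 ratio in a test cross indicates the unknown parent is heterozygous (Rr).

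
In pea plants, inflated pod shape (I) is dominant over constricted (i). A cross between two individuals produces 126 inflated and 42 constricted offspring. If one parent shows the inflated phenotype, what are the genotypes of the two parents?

Observed offspring: 126 inflated, 42 constricted
The observed ratio simplifies to 3:1. Constricted (ii) offspring appear, so each parent must contribute one i allele. The parent stated to show inflated carries I, so it is Ii. The other parent is then either Ii or ii: Ii × ii would give a 1:1 split, whereas Ii × Ii gives 3:1 — matching the data. So both parents are heterozygous (Ii × Ii).
Parent genotypes: Ii × Ii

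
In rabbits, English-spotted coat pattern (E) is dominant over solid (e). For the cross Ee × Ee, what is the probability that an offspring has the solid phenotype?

Punnett square for Ee × Ee:
Offspring genotypes: 1 EE, 2 Ee, 1 ee
Total offspring: 4
Count with target: 1
Probability: 1/4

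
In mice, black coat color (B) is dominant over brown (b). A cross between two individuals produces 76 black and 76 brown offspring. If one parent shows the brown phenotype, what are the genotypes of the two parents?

Observed offspring: 76 black, 76 brown
The observed ratio simplifies to 1:1. One parent shows brown, so its genotype must be bb. A 1:1 offspring split requires the other parent to be heterozygous (Bb).
Parent genotypes: bb × Bb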